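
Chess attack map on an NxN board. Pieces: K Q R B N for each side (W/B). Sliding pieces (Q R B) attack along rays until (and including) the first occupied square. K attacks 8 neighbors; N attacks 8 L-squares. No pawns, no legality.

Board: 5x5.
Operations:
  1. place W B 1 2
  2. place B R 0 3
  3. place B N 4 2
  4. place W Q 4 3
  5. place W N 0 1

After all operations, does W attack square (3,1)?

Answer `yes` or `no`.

Answer: no

Derivation:
Op 1: place WB@(1,2)
Op 2: place BR@(0,3)
Op 3: place BN@(4,2)
Op 4: place WQ@(4,3)
Op 5: place WN@(0,1)
Per-piece attacks for W:
  WN@(0,1): attacks (1,3) (2,2) (2,0)
  WB@(1,2): attacks (2,3) (3,4) (2,1) (3,0) (0,3) (0,1) [ray(-1,1) blocked at (0,3); ray(-1,-1) blocked at (0,1)]
  WQ@(4,3): attacks (4,4) (4,2) (3,3) (2,3) (1,3) (0,3) (3,4) (3,2) (2,1) (1,0) [ray(0,-1) blocked at (4,2); ray(-1,0) blocked at (0,3)]
W attacks (3,1): no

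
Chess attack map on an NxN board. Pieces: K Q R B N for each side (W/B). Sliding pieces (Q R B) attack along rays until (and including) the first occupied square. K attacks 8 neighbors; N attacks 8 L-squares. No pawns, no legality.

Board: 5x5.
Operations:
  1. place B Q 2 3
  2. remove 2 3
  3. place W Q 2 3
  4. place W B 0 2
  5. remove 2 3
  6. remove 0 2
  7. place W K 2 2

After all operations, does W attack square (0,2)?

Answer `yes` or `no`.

Answer: no

Derivation:
Op 1: place BQ@(2,3)
Op 2: remove (2,3)
Op 3: place WQ@(2,3)
Op 4: place WB@(0,2)
Op 5: remove (2,3)
Op 6: remove (0,2)
Op 7: place WK@(2,2)
Per-piece attacks for W:
  WK@(2,2): attacks (2,3) (2,1) (3,2) (1,2) (3,3) (3,1) (1,3) (1,1)
W attacks (0,2): no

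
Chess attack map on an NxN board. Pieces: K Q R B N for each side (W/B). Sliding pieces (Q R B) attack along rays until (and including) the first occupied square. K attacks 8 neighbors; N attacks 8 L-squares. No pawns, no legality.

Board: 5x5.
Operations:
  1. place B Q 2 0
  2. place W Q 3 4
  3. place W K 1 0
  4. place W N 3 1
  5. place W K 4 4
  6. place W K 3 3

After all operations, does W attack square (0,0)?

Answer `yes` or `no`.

Answer: yes

Derivation:
Op 1: place BQ@(2,0)
Op 2: place WQ@(3,4)
Op 3: place WK@(1,0)
Op 4: place WN@(3,1)
Op 5: place WK@(4,4)
Op 6: place WK@(3,3)
Per-piece attacks for W:
  WK@(1,0): attacks (1,1) (2,0) (0,0) (2,1) (0,1)
  WN@(3,1): attacks (4,3) (2,3) (1,2) (1,0)
  WK@(3,3): attacks (3,4) (3,2) (4,3) (2,3) (4,4) (4,2) (2,4) (2,2)
  WQ@(3,4): attacks (3,3) (4,4) (2,4) (1,4) (0,4) (4,3) (2,3) (1,2) (0,1) [ray(0,-1) blocked at (3,3); ray(1,0) blocked at (4,4)]
  WK@(4,4): attacks (4,3) (3,4) (3,3)
W attacks (0,0): yes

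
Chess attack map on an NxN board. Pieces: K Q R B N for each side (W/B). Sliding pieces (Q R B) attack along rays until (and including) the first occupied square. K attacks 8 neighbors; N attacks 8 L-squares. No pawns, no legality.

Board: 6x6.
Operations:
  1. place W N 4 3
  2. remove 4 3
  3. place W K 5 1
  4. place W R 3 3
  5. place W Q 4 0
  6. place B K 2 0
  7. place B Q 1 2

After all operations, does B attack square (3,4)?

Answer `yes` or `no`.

Answer: yes

Derivation:
Op 1: place WN@(4,3)
Op 2: remove (4,3)
Op 3: place WK@(5,1)
Op 4: place WR@(3,3)
Op 5: place WQ@(4,0)
Op 6: place BK@(2,0)
Op 7: place BQ@(1,2)
Per-piece attacks for B:
  BQ@(1,2): attacks (1,3) (1,4) (1,5) (1,1) (1,0) (2,2) (3,2) (4,2) (5,2) (0,2) (2,3) (3,4) (4,5) (2,1) (3,0) (0,3) (0,1)
  BK@(2,0): attacks (2,1) (3,0) (1,0) (3,1) (1,1)
B attacks (3,4): yes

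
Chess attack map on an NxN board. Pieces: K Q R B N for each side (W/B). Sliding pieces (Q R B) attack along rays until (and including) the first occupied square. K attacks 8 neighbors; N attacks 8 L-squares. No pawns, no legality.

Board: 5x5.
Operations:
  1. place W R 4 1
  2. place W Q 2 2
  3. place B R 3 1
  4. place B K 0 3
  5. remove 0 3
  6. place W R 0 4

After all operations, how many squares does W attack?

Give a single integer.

Op 1: place WR@(4,1)
Op 2: place WQ@(2,2)
Op 3: place BR@(3,1)
Op 4: place BK@(0,3)
Op 5: remove (0,3)
Op 6: place WR@(0,4)
Per-piece attacks for W:
  WR@(0,4): attacks (0,3) (0,2) (0,1) (0,0) (1,4) (2,4) (3,4) (4,4)
  WQ@(2,2): attacks (2,3) (2,4) (2,1) (2,0) (3,2) (4,2) (1,2) (0,2) (3,3) (4,4) (3,1) (1,3) (0,4) (1,1) (0,0) [ray(1,-1) blocked at (3,1); ray(-1,1) blocked at (0,4)]
  WR@(4,1): attacks (4,2) (4,3) (4,4) (4,0) (3,1) [ray(-1,0) blocked at (3,1)]
Union (21 distinct): (0,0) (0,1) (0,2) (0,3) (0,4) (1,1) (1,2) (1,3) (1,4) (2,0) (2,1) (2,3) (2,4) (3,1) (3,2) (3,3) (3,4) (4,0) (4,2) (4,3) (4,4)

Answer: 21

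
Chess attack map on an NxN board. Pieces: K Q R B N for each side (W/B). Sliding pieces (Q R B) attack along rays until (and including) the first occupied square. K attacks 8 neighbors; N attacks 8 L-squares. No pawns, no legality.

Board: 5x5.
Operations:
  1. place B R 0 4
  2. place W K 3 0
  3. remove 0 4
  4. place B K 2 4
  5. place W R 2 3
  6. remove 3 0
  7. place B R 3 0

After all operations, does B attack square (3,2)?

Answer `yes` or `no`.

Answer: yes

Derivation:
Op 1: place BR@(0,4)
Op 2: place WK@(3,0)
Op 3: remove (0,4)
Op 4: place BK@(2,4)
Op 5: place WR@(2,3)
Op 6: remove (3,0)
Op 7: place BR@(3,0)
Per-piece attacks for B:
  BK@(2,4): attacks (2,3) (3,4) (1,4) (3,3) (1,3)
  BR@(3,0): attacks (3,1) (3,2) (3,3) (3,4) (4,0) (2,0) (1,0) (0,0)
B attacks (3,2): yes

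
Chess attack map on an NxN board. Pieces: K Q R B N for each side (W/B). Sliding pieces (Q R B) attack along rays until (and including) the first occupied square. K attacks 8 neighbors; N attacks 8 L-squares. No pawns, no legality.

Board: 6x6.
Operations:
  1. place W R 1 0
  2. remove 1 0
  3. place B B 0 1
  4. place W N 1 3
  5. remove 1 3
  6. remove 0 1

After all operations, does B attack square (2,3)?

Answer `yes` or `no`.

Op 1: place WR@(1,0)
Op 2: remove (1,0)
Op 3: place BB@(0,1)
Op 4: place WN@(1,3)
Op 5: remove (1,3)
Op 6: remove (0,1)
Per-piece attacks for B:
B attacks (2,3): no

Answer: no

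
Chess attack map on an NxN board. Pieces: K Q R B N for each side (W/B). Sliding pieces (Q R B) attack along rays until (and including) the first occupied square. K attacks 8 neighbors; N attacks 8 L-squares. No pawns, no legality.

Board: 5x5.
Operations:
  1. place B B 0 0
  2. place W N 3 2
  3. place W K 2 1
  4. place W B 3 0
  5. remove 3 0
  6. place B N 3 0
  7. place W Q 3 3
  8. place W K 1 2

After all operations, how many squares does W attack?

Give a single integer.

Answer: 21

Derivation:
Op 1: place BB@(0,0)
Op 2: place WN@(3,2)
Op 3: place WK@(2,1)
Op 4: place WB@(3,0)
Op 5: remove (3,0)
Op 6: place BN@(3,0)
Op 7: place WQ@(3,3)
Op 8: place WK@(1,2)
Per-piece attacks for W:
  WK@(1,2): attacks (1,3) (1,1) (2,2) (0,2) (2,3) (2,1) (0,3) (0,1)
  WK@(2,1): attacks (2,2) (2,0) (3,1) (1,1) (3,2) (3,0) (1,2) (1,0)
  WN@(3,2): attacks (4,4) (2,4) (1,3) (4,0) (2,0) (1,1)
  WQ@(3,3): attacks (3,4) (3,2) (4,3) (2,3) (1,3) (0,3) (4,4) (4,2) (2,4) (2,2) (1,1) (0,0) [ray(0,-1) blocked at (3,2); ray(-1,-1) blocked at (0,0)]
Union (21 distinct): (0,0) (0,1) (0,2) (0,3) (1,0) (1,1) (1,2) (1,3) (2,0) (2,1) (2,2) (2,3) (2,4) (3,0) (3,1) (3,2) (3,4) (4,0) (4,2) (4,3) (4,4)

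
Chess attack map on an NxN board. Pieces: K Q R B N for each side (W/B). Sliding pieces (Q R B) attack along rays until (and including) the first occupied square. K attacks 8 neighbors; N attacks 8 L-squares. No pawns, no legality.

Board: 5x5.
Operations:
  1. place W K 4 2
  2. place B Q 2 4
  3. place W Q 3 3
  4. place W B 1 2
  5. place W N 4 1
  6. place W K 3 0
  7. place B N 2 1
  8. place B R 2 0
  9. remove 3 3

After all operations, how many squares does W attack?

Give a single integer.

Op 1: place WK@(4,2)
Op 2: place BQ@(2,4)
Op 3: place WQ@(3,3)
Op 4: place WB@(1,2)
Op 5: place WN@(4,1)
Op 6: place WK@(3,0)
Op 7: place BN@(2,1)
Op 8: place BR@(2,0)
Op 9: remove (3,3)
Per-piece attacks for W:
  WB@(1,2): attacks (2,3) (3,4) (2,1) (0,3) (0,1) [ray(1,-1) blocked at (2,1)]
  WK@(3,0): attacks (3,1) (4,0) (2,0) (4,1) (2,1)
  WN@(4,1): attacks (3,3) (2,2) (2,0)
  WK@(4,2): attacks (4,3) (4,1) (3,2) (3,3) (3,1)
Union (13 distinct): (0,1) (0,3) (2,0) (2,1) (2,2) (2,3) (3,1) (3,2) (3,3) (3,4) (4,0) (4,1) (4,3)

Answer: 13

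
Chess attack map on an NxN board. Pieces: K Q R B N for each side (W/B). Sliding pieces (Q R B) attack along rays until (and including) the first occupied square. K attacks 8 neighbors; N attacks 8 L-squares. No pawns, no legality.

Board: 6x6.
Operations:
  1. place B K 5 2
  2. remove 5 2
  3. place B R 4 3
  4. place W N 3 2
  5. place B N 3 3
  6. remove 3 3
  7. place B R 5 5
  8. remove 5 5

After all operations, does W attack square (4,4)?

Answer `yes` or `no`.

Answer: yes

Derivation:
Op 1: place BK@(5,2)
Op 2: remove (5,2)
Op 3: place BR@(4,3)
Op 4: place WN@(3,2)
Op 5: place BN@(3,3)
Op 6: remove (3,3)
Op 7: place BR@(5,5)
Op 8: remove (5,5)
Per-piece attacks for W:
  WN@(3,2): attacks (4,4) (5,3) (2,4) (1,3) (4,0) (5,1) (2,0) (1,1)
W attacks (4,4): yes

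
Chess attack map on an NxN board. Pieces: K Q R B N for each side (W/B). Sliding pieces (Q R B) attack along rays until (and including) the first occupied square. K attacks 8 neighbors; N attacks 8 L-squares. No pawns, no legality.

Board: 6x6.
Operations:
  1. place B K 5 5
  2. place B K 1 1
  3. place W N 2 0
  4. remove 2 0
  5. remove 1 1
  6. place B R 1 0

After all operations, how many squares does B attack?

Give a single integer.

Answer: 13

Derivation:
Op 1: place BK@(5,5)
Op 2: place BK@(1,1)
Op 3: place WN@(2,0)
Op 4: remove (2,0)
Op 5: remove (1,1)
Op 6: place BR@(1,0)
Per-piece attacks for B:
  BR@(1,0): attacks (1,1) (1,2) (1,3) (1,4) (1,5) (2,0) (3,0) (4,0) (5,0) (0,0)
  BK@(5,5): attacks (5,4) (4,5) (4,4)
Union (13 distinct): (0,0) (1,1) (1,2) (1,3) (1,4) (1,5) (2,0) (3,0) (4,0) (4,4) (4,5) (5,0) (5,4)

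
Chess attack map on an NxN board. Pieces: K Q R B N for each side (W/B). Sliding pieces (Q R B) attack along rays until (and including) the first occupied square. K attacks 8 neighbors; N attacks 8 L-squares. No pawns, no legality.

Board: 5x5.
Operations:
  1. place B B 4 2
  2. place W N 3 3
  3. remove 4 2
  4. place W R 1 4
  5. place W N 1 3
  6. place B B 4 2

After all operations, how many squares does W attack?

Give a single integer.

Answer: 11

Derivation:
Op 1: place BB@(4,2)
Op 2: place WN@(3,3)
Op 3: remove (4,2)
Op 4: place WR@(1,4)
Op 5: place WN@(1,3)
Op 6: place BB@(4,2)
Per-piece attacks for W:
  WN@(1,3): attacks (3,4) (2,1) (3,2) (0,1)
  WR@(1,4): attacks (1,3) (2,4) (3,4) (4,4) (0,4) [ray(0,-1) blocked at (1,3)]
  WN@(3,3): attacks (1,4) (4,1) (2,1) (1,2)
Union (11 distinct): (0,1) (0,4) (1,2) (1,3) (1,4) (2,1) (2,4) (3,2) (3,4) (4,1) (4,4)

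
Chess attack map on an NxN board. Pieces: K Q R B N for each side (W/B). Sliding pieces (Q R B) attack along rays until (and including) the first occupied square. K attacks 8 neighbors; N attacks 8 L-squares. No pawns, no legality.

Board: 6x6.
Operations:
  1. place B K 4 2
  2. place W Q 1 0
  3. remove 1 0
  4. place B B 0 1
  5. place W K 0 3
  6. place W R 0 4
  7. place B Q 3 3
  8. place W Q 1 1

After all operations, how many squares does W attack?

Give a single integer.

Op 1: place BK@(4,2)
Op 2: place WQ@(1,0)
Op 3: remove (1,0)
Op 4: place BB@(0,1)
Op 5: place WK@(0,3)
Op 6: place WR@(0,4)
Op 7: place BQ@(3,3)
Op 8: place WQ@(1,1)
Per-piece attacks for W:
  WK@(0,3): attacks (0,4) (0,2) (1,3) (1,4) (1,2)
  WR@(0,4): attacks (0,5) (0,3) (1,4) (2,4) (3,4) (4,4) (5,4) [ray(0,-1) blocked at (0,3)]
  WQ@(1,1): attacks (1,2) (1,3) (1,4) (1,5) (1,0) (2,1) (3,1) (4,1) (5,1) (0,1) (2,2) (3,3) (2,0) (0,2) (0,0) [ray(-1,0) blocked at (0,1); ray(1,1) blocked at (3,3)]
Union (22 distinct): (0,0) (0,1) (0,2) (0,3) (0,4) (0,5) (1,0) (1,2) (1,3) (1,4) (1,5) (2,0) (2,1) (2,2) (2,4) (3,1) (3,3) (3,4) (4,1) (4,4) (5,1) (5,4)

Answer: 22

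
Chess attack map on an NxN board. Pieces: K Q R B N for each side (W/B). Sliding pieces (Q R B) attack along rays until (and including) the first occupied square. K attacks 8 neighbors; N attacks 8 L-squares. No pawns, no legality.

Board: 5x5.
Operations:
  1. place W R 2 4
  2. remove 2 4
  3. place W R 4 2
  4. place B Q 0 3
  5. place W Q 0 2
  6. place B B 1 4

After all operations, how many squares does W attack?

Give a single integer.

Op 1: place WR@(2,4)
Op 2: remove (2,4)
Op 3: place WR@(4,2)
Op 4: place BQ@(0,3)
Op 5: place WQ@(0,2)
Op 6: place BB@(1,4)
Per-piece attacks for W:
  WQ@(0,2): attacks (0,3) (0,1) (0,0) (1,2) (2,2) (3,2) (4,2) (1,3) (2,4) (1,1) (2,0) [ray(0,1) blocked at (0,3); ray(1,0) blocked at (4,2)]
  WR@(4,2): attacks (4,3) (4,4) (4,1) (4,0) (3,2) (2,2) (1,2) (0,2) [ray(-1,0) blocked at (0,2)]
Union (16 distinct): (0,0) (0,1) (0,2) (0,3) (1,1) (1,2) (1,3) (2,0) (2,2) (2,4) (3,2) (4,0) (4,1) (4,2) (4,3) (4,4)

Answer: 16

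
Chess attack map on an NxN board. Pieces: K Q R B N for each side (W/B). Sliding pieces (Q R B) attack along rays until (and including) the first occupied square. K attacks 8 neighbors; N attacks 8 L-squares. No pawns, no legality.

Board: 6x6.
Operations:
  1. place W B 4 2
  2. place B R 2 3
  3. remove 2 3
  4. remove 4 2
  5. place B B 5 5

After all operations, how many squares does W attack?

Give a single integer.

Op 1: place WB@(4,2)
Op 2: place BR@(2,3)
Op 3: remove (2,3)
Op 4: remove (4,2)
Op 5: place BB@(5,5)
Per-piece attacks for W:
Union (0 distinct): (none)

Answer: 0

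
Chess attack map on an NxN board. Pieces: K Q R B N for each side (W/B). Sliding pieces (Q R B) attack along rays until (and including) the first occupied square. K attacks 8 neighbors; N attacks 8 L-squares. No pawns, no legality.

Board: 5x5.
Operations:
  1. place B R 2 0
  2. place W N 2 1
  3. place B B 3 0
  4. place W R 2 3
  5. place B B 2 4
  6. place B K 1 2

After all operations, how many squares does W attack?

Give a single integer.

Op 1: place BR@(2,0)
Op 2: place WN@(2,1)
Op 3: place BB@(3,0)
Op 4: place WR@(2,3)
Op 5: place BB@(2,4)
Op 6: place BK@(1,2)
Per-piece attacks for W:
  WN@(2,1): attacks (3,3) (4,2) (1,3) (0,2) (4,0) (0,0)
  WR@(2,3): attacks (2,4) (2,2) (2,1) (3,3) (4,3) (1,3) (0,3) [ray(0,1) blocked at (2,4); ray(0,-1) blocked at (2,1)]
Union (11 distinct): (0,0) (0,2) (0,3) (1,3) (2,1) (2,2) (2,4) (3,3) (4,0) (4,2) (4,3)

Answer: 11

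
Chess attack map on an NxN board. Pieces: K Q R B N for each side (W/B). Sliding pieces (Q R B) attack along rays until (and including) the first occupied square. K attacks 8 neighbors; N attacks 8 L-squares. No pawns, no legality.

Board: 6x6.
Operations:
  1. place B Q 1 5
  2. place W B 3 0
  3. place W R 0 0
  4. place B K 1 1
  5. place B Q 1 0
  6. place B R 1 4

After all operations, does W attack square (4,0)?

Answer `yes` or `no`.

Op 1: place BQ@(1,5)
Op 2: place WB@(3,0)
Op 3: place WR@(0,0)
Op 4: place BK@(1,1)
Op 5: place BQ@(1,0)
Op 6: place BR@(1,4)
Per-piece attacks for W:
  WR@(0,0): attacks (0,1) (0,2) (0,3) (0,4) (0,5) (1,0) [ray(1,0) blocked at (1,0)]
  WB@(3,0): attacks (4,1) (5,2) (2,1) (1,2) (0,3)
W attacks (4,0): no

Answer: no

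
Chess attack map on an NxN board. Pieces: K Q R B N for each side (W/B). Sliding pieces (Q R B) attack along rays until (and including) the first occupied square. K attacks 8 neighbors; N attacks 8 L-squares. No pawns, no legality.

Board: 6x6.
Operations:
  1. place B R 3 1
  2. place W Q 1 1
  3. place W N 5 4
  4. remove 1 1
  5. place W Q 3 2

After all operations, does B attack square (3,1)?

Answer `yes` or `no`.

Answer: no

Derivation:
Op 1: place BR@(3,1)
Op 2: place WQ@(1,1)
Op 3: place WN@(5,4)
Op 4: remove (1,1)
Op 5: place WQ@(3,2)
Per-piece attacks for B:
  BR@(3,1): attacks (3,2) (3,0) (4,1) (5,1) (2,1) (1,1) (0,1) [ray(0,1) blocked at (3,2)]
B attacks (3,1): no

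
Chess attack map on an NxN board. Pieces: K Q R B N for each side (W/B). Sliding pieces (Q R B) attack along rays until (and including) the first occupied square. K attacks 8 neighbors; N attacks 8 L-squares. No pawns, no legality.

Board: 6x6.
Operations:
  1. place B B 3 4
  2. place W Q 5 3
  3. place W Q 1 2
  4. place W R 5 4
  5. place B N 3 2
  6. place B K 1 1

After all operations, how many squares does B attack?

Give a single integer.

Answer: 20

Derivation:
Op 1: place BB@(3,4)
Op 2: place WQ@(5,3)
Op 3: place WQ@(1,2)
Op 4: place WR@(5,4)
Op 5: place BN@(3,2)
Op 6: place BK@(1,1)
Per-piece attacks for B:
  BK@(1,1): attacks (1,2) (1,0) (2,1) (0,1) (2,2) (2,0) (0,2) (0,0)
  BN@(3,2): attacks (4,4) (5,3) (2,4) (1,3) (4,0) (5,1) (2,0) (1,1)
  BB@(3,4): attacks (4,5) (4,3) (5,2) (2,5) (2,3) (1,2) [ray(-1,-1) blocked at (1,2)]
Union (20 distinct): (0,0) (0,1) (0,2) (1,0) (1,1) (1,2) (1,3) (2,0) (2,1) (2,2) (2,3) (2,4) (2,5) (4,0) (4,3) (4,4) (4,5) (5,1) (5,2) (5,3)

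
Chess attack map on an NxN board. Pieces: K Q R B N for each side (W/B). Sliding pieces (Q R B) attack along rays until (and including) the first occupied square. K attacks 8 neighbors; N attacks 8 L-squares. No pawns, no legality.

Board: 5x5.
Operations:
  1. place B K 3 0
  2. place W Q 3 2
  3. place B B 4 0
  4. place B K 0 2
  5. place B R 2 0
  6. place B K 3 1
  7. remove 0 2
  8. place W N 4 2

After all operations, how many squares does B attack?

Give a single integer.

Op 1: place BK@(3,0)
Op 2: place WQ@(3,2)
Op 3: place BB@(4,0)
Op 4: place BK@(0,2)
Op 5: place BR@(2,0)
Op 6: place BK@(3,1)
Op 7: remove (0,2)
Op 8: place WN@(4,2)
Per-piece attacks for B:
  BR@(2,0): attacks (2,1) (2,2) (2,3) (2,4) (3,0) (1,0) (0,0) [ray(1,0) blocked at (3,0)]
  BK@(3,0): attacks (3,1) (4,0) (2,0) (4,1) (2,1)
  BK@(3,1): attacks (3,2) (3,0) (4,1) (2,1) (4,2) (4,0) (2,2) (2,0)
  BB@(4,0): attacks (3,1) [ray(-1,1) blocked at (3,1)]
Union (13 distinct): (0,0) (1,0) (2,0) (2,1) (2,2) (2,3) (2,4) (3,0) (3,1) (3,2) (4,0) (4,1) (4,2)

Answer: 13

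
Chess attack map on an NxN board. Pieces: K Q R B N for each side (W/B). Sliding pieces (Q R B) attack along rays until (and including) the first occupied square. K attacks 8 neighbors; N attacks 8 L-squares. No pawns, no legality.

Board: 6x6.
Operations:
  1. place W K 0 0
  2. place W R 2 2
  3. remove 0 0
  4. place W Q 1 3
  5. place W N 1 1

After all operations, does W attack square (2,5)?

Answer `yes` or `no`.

Op 1: place WK@(0,0)
Op 2: place WR@(2,2)
Op 3: remove (0,0)
Op 4: place WQ@(1,3)
Op 5: place WN@(1,1)
Per-piece attacks for W:
  WN@(1,1): attacks (2,3) (3,2) (0,3) (3,0)
  WQ@(1,3): attacks (1,4) (1,5) (1,2) (1,1) (2,3) (3,3) (4,3) (5,3) (0,3) (2,4) (3,5) (2,2) (0,4) (0,2) [ray(0,-1) blocked at (1,1); ray(1,-1) blocked at (2,2)]
  WR@(2,2): attacks (2,3) (2,4) (2,5) (2,1) (2,0) (3,2) (4,2) (5,2) (1,2) (0,2)
W attacks (2,5): yes

Answer: yes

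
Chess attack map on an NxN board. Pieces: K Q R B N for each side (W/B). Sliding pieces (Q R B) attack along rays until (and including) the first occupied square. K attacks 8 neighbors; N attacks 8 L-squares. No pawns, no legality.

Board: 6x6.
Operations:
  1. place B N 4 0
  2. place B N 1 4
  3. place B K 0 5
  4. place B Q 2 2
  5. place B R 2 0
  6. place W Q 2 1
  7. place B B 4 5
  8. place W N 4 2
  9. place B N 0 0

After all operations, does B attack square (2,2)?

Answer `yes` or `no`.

Answer: yes

Derivation:
Op 1: place BN@(4,0)
Op 2: place BN@(1,4)
Op 3: place BK@(0,5)
Op 4: place BQ@(2,2)
Op 5: place BR@(2,0)
Op 6: place WQ@(2,1)
Op 7: place BB@(4,5)
Op 8: place WN@(4,2)
Op 9: place BN@(0,0)
Per-piece attacks for B:
  BN@(0,0): attacks (1,2) (2,1)
  BK@(0,5): attacks (0,4) (1,5) (1,4)
  BN@(1,4): attacks (3,5) (2,2) (3,3) (0,2)
  BR@(2,0): attacks (2,1) (3,0) (4,0) (1,0) (0,0) [ray(0,1) blocked at (2,1); ray(1,0) blocked at (4,0); ray(-1,0) blocked at (0,0)]
  BQ@(2,2): attacks (2,3) (2,4) (2,5) (2,1) (3,2) (4,2) (1,2) (0,2) (3,3) (4,4) (5,5) (3,1) (4,0) (1,3) (0,4) (1,1) (0,0) [ray(0,-1) blocked at (2,1); ray(1,0) blocked at (4,2); ray(1,-1) blocked at (4,0); ray(-1,-1) blocked at (0,0)]
  BN@(4,0): attacks (5,2) (3,2) (2,1)
  BB@(4,5): attacks (5,4) (3,4) (2,3) (1,2) (0,1)
B attacks (2,2): yes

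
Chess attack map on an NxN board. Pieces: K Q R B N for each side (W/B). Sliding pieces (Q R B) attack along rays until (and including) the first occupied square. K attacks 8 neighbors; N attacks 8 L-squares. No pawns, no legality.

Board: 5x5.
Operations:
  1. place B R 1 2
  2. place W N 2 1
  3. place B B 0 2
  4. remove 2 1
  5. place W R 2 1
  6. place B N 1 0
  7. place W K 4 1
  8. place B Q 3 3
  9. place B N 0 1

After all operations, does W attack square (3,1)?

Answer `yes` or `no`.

Answer: yes

Derivation:
Op 1: place BR@(1,2)
Op 2: place WN@(2,1)
Op 3: place BB@(0,2)
Op 4: remove (2,1)
Op 5: place WR@(2,1)
Op 6: place BN@(1,0)
Op 7: place WK@(4,1)
Op 8: place BQ@(3,3)
Op 9: place BN@(0,1)
Per-piece attacks for W:
  WR@(2,1): attacks (2,2) (2,3) (2,4) (2,0) (3,1) (4,1) (1,1) (0,1) [ray(1,0) blocked at (4,1); ray(-1,0) blocked at (0,1)]
  WK@(4,1): attacks (4,2) (4,0) (3,1) (3,2) (3,0)
W attacks (3,1): yes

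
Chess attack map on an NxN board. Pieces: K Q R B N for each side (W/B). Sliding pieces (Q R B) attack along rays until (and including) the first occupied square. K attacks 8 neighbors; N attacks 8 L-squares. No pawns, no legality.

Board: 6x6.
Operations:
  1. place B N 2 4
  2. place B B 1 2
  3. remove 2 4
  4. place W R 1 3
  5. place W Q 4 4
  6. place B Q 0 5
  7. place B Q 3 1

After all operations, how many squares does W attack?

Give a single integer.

Answer: 21

Derivation:
Op 1: place BN@(2,4)
Op 2: place BB@(1,2)
Op 3: remove (2,4)
Op 4: place WR@(1,3)
Op 5: place WQ@(4,4)
Op 6: place BQ@(0,5)
Op 7: place BQ@(3,1)
Per-piece attacks for W:
  WR@(1,3): attacks (1,4) (1,5) (1,2) (2,3) (3,3) (4,3) (5,3) (0,3) [ray(0,-1) blocked at (1,2)]
  WQ@(4,4): attacks (4,5) (4,3) (4,2) (4,1) (4,0) (5,4) (3,4) (2,4) (1,4) (0,4) (5,5) (5,3) (3,5) (3,3) (2,2) (1,1) (0,0)
Union (21 distinct): (0,0) (0,3) (0,4) (1,1) (1,2) (1,4) (1,5) (2,2) (2,3) (2,4) (3,3) (3,4) (3,5) (4,0) (4,1) (4,2) (4,3) (4,5) (5,3) (5,4) (5,5)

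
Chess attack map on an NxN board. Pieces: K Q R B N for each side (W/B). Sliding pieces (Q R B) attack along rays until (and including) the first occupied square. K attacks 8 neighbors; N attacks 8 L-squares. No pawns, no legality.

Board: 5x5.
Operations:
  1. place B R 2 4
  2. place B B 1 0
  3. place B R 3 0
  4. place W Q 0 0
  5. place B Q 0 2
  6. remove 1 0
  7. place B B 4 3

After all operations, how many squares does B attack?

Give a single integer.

Op 1: place BR@(2,4)
Op 2: place BB@(1,0)
Op 3: place BR@(3,0)
Op 4: place WQ@(0,0)
Op 5: place BQ@(0,2)
Op 6: remove (1,0)
Op 7: place BB@(4,3)
Per-piece attacks for B:
  BQ@(0,2): attacks (0,3) (0,4) (0,1) (0,0) (1,2) (2,2) (3,2) (4,2) (1,3) (2,4) (1,1) (2,0) [ray(0,-1) blocked at (0,0); ray(1,1) blocked at (2,4)]
  BR@(2,4): attacks (2,3) (2,2) (2,1) (2,0) (3,4) (4,4) (1,4) (0,4)
  BR@(3,0): attacks (3,1) (3,2) (3,3) (3,4) (4,0) (2,0) (1,0) (0,0) [ray(-1,0) blocked at (0,0)]
  BB@(4,3): attacks (3,4) (3,2) (2,1) (1,0)
Union (21 distinct): (0,0) (0,1) (0,3) (0,4) (1,0) (1,1) (1,2) (1,3) (1,4) (2,0) (2,1) (2,2) (2,3) (2,4) (3,1) (3,2) (3,3) (3,4) (4,0) (4,2) (4,4)

Answer: 21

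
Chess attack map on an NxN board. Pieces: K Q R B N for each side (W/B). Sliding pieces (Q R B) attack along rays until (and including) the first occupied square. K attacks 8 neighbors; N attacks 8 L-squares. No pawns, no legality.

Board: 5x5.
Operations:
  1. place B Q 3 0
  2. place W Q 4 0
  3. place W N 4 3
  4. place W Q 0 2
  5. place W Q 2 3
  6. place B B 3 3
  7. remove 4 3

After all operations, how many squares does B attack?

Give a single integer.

Op 1: place BQ@(3,0)
Op 2: place WQ@(4,0)
Op 3: place WN@(4,3)
Op 4: place WQ@(0,2)
Op 5: place WQ@(2,3)
Op 6: place BB@(3,3)
Op 7: remove (4,3)
Per-piece attacks for B:
  BQ@(3,0): attacks (3,1) (3,2) (3,3) (4,0) (2,0) (1,0) (0,0) (4,1) (2,1) (1,2) (0,3) [ray(0,1) blocked at (3,3); ray(1,0) blocked at (4,0)]
  BB@(3,3): attacks (4,4) (4,2) (2,4) (2,2) (1,1) (0,0)
Union (16 distinct): (0,0) (0,3) (1,0) (1,1) (1,2) (2,0) (2,1) (2,2) (2,4) (3,1) (3,2) (3,3) (4,0) (4,1) (4,2) (4,4)

Answer: 16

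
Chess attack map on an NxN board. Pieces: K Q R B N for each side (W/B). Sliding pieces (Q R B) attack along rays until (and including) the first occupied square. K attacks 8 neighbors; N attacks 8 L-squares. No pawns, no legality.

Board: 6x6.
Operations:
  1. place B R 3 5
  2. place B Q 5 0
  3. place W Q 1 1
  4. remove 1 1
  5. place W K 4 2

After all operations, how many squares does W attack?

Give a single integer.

Op 1: place BR@(3,5)
Op 2: place BQ@(5,0)
Op 3: place WQ@(1,1)
Op 4: remove (1,1)
Op 5: place WK@(4,2)
Per-piece attacks for W:
  WK@(4,2): attacks (4,3) (4,1) (5,2) (3,2) (5,3) (5,1) (3,3) (3,1)
Union (8 distinct): (3,1) (3,2) (3,3) (4,1) (4,3) (5,1) (5,2) (5,3)

Answer: 8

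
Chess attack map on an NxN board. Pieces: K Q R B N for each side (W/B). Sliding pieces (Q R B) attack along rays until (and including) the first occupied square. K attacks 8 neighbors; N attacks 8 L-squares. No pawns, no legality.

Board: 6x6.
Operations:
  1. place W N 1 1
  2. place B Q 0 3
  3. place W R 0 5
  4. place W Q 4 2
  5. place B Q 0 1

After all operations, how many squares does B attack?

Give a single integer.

Answer: 20

Derivation:
Op 1: place WN@(1,1)
Op 2: place BQ@(0,3)
Op 3: place WR@(0,5)
Op 4: place WQ@(4,2)
Op 5: place BQ@(0,1)
Per-piece attacks for B:
  BQ@(0,1): attacks (0,2) (0,3) (0,0) (1,1) (1,2) (2,3) (3,4) (4,5) (1,0) [ray(0,1) blocked at (0,3); ray(1,0) blocked at (1,1)]
  BQ@(0,3): attacks (0,4) (0,5) (0,2) (0,1) (1,3) (2,3) (3,3) (4,3) (5,3) (1,4) (2,5) (1,2) (2,1) (3,0) [ray(0,1) blocked at (0,5); ray(0,-1) blocked at (0,1)]
Union (20 distinct): (0,0) (0,1) (0,2) (0,3) (0,4) (0,5) (1,0) (1,1) (1,2) (1,3) (1,4) (2,1) (2,3) (2,5) (3,0) (3,3) (3,4) (4,3) (4,5) (5,3)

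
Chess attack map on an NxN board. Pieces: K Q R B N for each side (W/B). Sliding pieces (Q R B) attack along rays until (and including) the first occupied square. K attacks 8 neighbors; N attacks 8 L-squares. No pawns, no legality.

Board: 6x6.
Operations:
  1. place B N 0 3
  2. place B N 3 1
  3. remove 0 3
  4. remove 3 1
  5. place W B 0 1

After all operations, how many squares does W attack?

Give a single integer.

Answer: 5

Derivation:
Op 1: place BN@(0,3)
Op 2: place BN@(3,1)
Op 3: remove (0,3)
Op 4: remove (3,1)
Op 5: place WB@(0,1)
Per-piece attacks for W:
  WB@(0,1): attacks (1,2) (2,3) (3,4) (4,5) (1,0)
Union (5 distinct): (1,0) (1,2) (2,3) (3,4) (4,5)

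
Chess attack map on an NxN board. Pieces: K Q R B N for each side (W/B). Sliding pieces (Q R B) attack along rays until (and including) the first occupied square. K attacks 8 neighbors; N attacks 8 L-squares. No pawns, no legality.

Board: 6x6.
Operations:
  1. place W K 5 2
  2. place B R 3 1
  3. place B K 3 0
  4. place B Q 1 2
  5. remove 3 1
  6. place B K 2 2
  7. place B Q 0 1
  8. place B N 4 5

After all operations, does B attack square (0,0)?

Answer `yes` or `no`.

Answer: yes

Derivation:
Op 1: place WK@(5,2)
Op 2: place BR@(3,1)
Op 3: place BK@(3,0)
Op 4: place BQ@(1,2)
Op 5: remove (3,1)
Op 6: place BK@(2,2)
Op 7: place BQ@(0,1)
Op 8: place BN@(4,5)
Per-piece attacks for B:
  BQ@(0,1): attacks (0,2) (0,3) (0,4) (0,5) (0,0) (1,1) (2,1) (3,1) (4,1) (5,1) (1,2) (1,0) [ray(1,1) blocked at (1,2)]
  BQ@(1,2): attacks (1,3) (1,4) (1,5) (1,1) (1,0) (2,2) (0,2) (2,3) (3,4) (4,5) (2,1) (3,0) (0,3) (0,1) [ray(1,0) blocked at (2,2); ray(1,1) blocked at (4,5); ray(1,-1) blocked at (3,0); ray(-1,-1) blocked at (0,1)]
  BK@(2,2): attacks (2,3) (2,1) (3,2) (1,2) (3,3) (3,1) (1,3) (1,1)
  BK@(3,0): attacks (3,1) (4,0) (2,0) (4,1) (2,1)
  BN@(4,5): attacks (5,3) (3,3) (2,4)
B attacks (0,0): yes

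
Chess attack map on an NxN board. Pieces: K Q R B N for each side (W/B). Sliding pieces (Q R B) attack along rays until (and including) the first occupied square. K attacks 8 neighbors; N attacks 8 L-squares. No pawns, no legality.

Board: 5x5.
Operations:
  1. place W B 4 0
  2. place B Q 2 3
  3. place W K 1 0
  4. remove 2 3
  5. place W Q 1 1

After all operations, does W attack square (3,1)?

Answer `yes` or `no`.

Answer: yes

Derivation:
Op 1: place WB@(4,0)
Op 2: place BQ@(2,3)
Op 3: place WK@(1,0)
Op 4: remove (2,3)
Op 5: place WQ@(1,1)
Per-piece attacks for W:
  WK@(1,0): attacks (1,1) (2,0) (0,0) (2,1) (0,1)
  WQ@(1,1): attacks (1,2) (1,3) (1,4) (1,0) (2,1) (3,1) (4,1) (0,1) (2,2) (3,3) (4,4) (2,0) (0,2) (0,0) [ray(0,-1) blocked at (1,0)]
  WB@(4,0): attacks (3,1) (2,2) (1,3) (0,4)
W attacks (3,1): yes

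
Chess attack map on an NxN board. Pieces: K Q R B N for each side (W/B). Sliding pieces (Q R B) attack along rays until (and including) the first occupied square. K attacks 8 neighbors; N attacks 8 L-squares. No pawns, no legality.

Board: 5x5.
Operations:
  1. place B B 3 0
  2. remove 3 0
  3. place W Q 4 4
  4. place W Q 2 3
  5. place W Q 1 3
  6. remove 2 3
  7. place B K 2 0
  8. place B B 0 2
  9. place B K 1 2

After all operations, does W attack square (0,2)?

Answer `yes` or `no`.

Answer: yes

Derivation:
Op 1: place BB@(3,0)
Op 2: remove (3,0)
Op 3: place WQ@(4,4)
Op 4: place WQ@(2,3)
Op 5: place WQ@(1,3)
Op 6: remove (2,3)
Op 7: place BK@(2,0)
Op 8: place BB@(0,2)
Op 9: place BK@(1,2)
Per-piece attacks for W:
  WQ@(1,3): attacks (1,4) (1,2) (2,3) (3,3) (4,3) (0,3) (2,4) (2,2) (3,1) (4,0) (0,4) (0,2) [ray(0,-1) blocked at (1,2); ray(-1,-1) blocked at (0,2)]
  WQ@(4,4): attacks (4,3) (4,2) (4,1) (4,0) (3,4) (2,4) (1,4) (0,4) (3,3) (2,2) (1,1) (0,0)
W attacks (0,2): yes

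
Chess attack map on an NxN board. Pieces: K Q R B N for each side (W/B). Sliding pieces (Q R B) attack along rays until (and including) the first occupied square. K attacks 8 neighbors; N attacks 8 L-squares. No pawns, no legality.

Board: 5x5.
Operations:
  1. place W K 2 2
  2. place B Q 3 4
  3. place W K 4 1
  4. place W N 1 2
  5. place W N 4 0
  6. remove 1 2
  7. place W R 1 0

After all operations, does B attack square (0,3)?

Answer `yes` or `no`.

Op 1: place WK@(2,2)
Op 2: place BQ@(3,4)
Op 3: place WK@(4,1)
Op 4: place WN@(1,2)
Op 5: place WN@(4,0)
Op 6: remove (1,2)
Op 7: place WR@(1,0)
Per-piece attacks for B:
  BQ@(3,4): attacks (3,3) (3,2) (3,1) (3,0) (4,4) (2,4) (1,4) (0,4) (4,3) (2,3) (1,2) (0,1)
B attacks (0,3): no

Answer: no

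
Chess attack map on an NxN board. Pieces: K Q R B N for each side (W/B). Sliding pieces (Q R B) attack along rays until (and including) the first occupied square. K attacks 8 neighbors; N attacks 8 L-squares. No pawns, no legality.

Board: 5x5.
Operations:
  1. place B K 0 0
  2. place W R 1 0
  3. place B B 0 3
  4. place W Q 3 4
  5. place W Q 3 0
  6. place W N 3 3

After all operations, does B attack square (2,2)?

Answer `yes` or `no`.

Op 1: place BK@(0,0)
Op 2: place WR@(1,0)
Op 3: place BB@(0,3)
Op 4: place WQ@(3,4)
Op 5: place WQ@(3,0)
Op 6: place WN@(3,3)
Per-piece attacks for B:
  BK@(0,0): attacks (0,1) (1,0) (1,1)
  BB@(0,3): attacks (1,4) (1,2) (2,1) (3,0) [ray(1,-1) blocked at (3,0)]
B attacks (2,2): no

Answer: no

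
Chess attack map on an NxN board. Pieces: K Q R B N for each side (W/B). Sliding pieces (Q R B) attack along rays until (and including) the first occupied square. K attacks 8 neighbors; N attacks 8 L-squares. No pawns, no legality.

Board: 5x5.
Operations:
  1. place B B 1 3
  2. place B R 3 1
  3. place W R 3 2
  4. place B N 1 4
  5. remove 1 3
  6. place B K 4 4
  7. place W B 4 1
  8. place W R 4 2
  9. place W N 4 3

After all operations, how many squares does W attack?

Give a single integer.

Answer: 12

Derivation:
Op 1: place BB@(1,3)
Op 2: place BR@(3,1)
Op 3: place WR@(3,2)
Op 4: place BN@(1,4)
Op 5: remove (1,3)
Op 6: place BK@(4,4)
Op 7: place WB@(4,1)
Op 8: place WR@(4,2)
Op 9: place WN@(4,3)
Per-piece attacks for W:
  WR@(3,2): attacks (3,3) (3,4) (3,1) (4,2) (2,2) (1,2) (0,2) [ray(0,-1) blocked at (3,1); ray(1,0) blocked at (4,2)]
  WB@(4,1): attacks (3,2) (3,0) [ray(-1,1) blocked at (3,2)]
  WR@(4,2): attacks (4,3) (4,1) (3,2) [ray(0,1) blocked at (4,3); ray(0,-1) blocked at (4,1); ray(-1,0) blocked at (3,2)]
  WN@(4,3): attacks (2,4) (3,1) (2,2)
Union (12 distinct): (0,2) (1,2) (2,2) (2,4) (3,0) (3,1) (3,2) (3,3) (3,4) (4,1) (4,2) (4,3)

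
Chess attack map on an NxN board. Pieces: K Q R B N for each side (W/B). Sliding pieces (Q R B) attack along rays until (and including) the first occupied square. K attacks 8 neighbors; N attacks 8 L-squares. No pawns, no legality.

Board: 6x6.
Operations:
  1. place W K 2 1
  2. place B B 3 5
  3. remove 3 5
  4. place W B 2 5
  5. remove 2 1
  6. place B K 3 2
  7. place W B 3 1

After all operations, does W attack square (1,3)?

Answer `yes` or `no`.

Op 1: place WK@(2,1)
Op 2: place BB@(3,5)
Op 3: remove (3,5)
Op 4: place WB@(2,5)
Op 5: remove (2,1)
Op 6: place BK@(3,2)
Op 7: place WB@(3,1)
Per-piece attacks for W:
  WB@(2,5): attacks (3,4) (4,3) (5,2) (1,4) (0,3)
  WB@(3,1): attacks (4,2) (5,3) (4,0) (2,2) (1,3) (0,4) (2,0)
W attacks (1,3): yes

Answer: yes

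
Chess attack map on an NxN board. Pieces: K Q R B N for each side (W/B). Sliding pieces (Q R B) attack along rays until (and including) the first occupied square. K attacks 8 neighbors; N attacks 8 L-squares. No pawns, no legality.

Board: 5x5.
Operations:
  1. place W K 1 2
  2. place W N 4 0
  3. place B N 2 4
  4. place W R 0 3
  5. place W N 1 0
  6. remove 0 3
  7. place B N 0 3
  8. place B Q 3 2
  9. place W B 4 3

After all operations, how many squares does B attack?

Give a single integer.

Op 1: place WK@(1,2)
Op 2: place WN@(4,0)
Op 3: place BN@(2,4)
Op 4: place WR@(0,3)
Op 5: place WN@(1,0)
Op 6: remove (0,3)
Op 7: place BN@(0,3)
Op 8: place BQ@(3,2)
Op 9: place WB@(4,3)
Per-piece attacks for B:
  BN@(0,3): attacks (2,4) (1,1) (2,2)
  BN@(2,4): attacks (3,2) (4,3) (1,2) (0,3)
  BQ@(3,2): attacks (3,3) (3,4) (3,1) (3,0) (4,2) (2,2) (1,2) (4,3) (4,1) (2,3) (1,4) (2,1) (1,0) [ray(-1,0) blocked at (1,2); ray(1,1) blocked at (4,3); ray(-1,-1) blocked at (1,0)]
Union (17 distinct): (0,3) (1,0) (1,1) (1,2) (1,4) (2,1) (2,2) (2,3) (2,4) (3,0) (3,1) (3,2) (3,3) (3,4) (4,1) (4,2) (4,3)

Answer: 17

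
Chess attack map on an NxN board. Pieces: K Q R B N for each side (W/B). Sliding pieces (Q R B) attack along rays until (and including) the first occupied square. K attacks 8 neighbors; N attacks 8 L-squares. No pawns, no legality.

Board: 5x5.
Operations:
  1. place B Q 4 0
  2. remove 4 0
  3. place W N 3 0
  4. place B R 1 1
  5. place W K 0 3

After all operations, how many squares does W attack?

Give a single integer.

Op 1: place BQ@(4,0)
Op 2: remove (4,0)
Op 3: place WN@(3,0)
Op 4: place BR@(1,1)
Op 5: place WK@(0,3)
Per-piece attacks for W:
  WK@(0,3): attacks (0,4) (0,2) (1,3) (1,4) (1,2)
  WN@(3,0): attacks (4,2) (2,2) (1,1)
Union (8 distinct): (0,2) (0,4) (1,1) (1,2) (1,3) (1,4) (2,2) (4,2)

Answer: 8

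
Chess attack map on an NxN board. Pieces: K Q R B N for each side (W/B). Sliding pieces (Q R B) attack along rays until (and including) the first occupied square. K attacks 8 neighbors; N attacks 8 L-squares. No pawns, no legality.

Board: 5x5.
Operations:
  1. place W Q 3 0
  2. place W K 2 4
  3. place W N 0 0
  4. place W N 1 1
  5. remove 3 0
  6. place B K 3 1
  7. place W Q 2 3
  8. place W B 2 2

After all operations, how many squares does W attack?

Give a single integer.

Answer: 19

Derivation:
Op 1: place WQ@(3,0)
Op 2: place WK@(2,4)
Op 3: place WN@(0,0)
Op 4: place WN@(1,1)
Op 5: remove (3,0)
Op 6: place BK@(3,1)
Op 7: place WQ@(2,3)
Op 8: place WB@(2,2)
Per-piece attacks for W:
  WN@(0,0): attacks (1,2) (2,1)
  WN@(1,1): attacks (2,3) (3,2) (0,3) (3,0)
  WB@(2,2): attacks (3,3) (4,4) (3,1) (1,3) (0,4) (1,1) [ray(1,-1) blocked at (3,1); ray(-1,-1) blocked at (1,1)]
  WQ@(2,3): attacks (2,4) (2,2) (3,3) (4,3) (1,3) (0,3) (3,4) (3,2) (4,1) (1,4) (1,2) (0,1) [ray(0,1) blocked at (2,4); ray(0,-1) blocked at (2,2)]
  WK@(2,4): attacks (2,3) (3,4) (1,4) (3,3) (1,3)
Union (19 distinct): (0,1) (0,3) (0,4) (1,1) (1,2) (1,3) (1,4) (2,1) (2,2) (2,3) (2,4) (3,0) (3,1) (3,2) (3,3) (3,4) (4,1) (4,3) (4,4)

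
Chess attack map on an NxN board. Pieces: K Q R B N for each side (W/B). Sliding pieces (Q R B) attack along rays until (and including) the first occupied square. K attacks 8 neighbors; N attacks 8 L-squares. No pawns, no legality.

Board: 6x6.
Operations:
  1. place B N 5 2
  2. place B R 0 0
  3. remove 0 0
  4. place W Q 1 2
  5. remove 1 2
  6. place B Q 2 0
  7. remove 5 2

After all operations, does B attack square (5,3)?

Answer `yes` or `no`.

Op 1: place BN@(5,2)
Op 2: place BR@(0,0)
Op 3: remove (0,0)
Op 4: place WQ@(1,2)
Op 5: remove (1,2)
Op 6: place BQ@(2,0)
Op 7: remove (5,2)
Per-piece attacks for B:
  BQ@(2,0): attacks (2,1) (2,2) (2,3) (2,4) (2,5) (3,0) (4,0) (5,0) (1,0) (0,0) (3,1) (4,2) (5,3) (1,1) (0,2)
B attacks (5,3): yes

Answer: yes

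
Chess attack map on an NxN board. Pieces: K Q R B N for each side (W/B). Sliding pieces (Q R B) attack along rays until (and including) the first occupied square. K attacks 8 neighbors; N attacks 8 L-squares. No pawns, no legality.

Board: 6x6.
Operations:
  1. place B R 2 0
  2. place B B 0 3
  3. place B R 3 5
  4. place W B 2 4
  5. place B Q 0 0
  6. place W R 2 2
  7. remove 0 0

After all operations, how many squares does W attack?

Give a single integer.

Answer: 14

Derivation:
Op 1: place BR@(2,0)
Op 2: place BB@(0,3)
Op 3: place BR@(3,5)
Op 4: place WB@(2,4)
Op 5: place BQ@(0,0)
Op 6: place WR@(2,2)
Op 7: remove (0,0)
Per-piece attacks for W:
  WR@(2,2): attacks (2,3) (2,4) (2,1) (2,0) (3,2) (4,2) (5,2) (1,2) (0,2) [ray(0,1) blocked at (2,4); ray(0,-1) blocked at (2,0)]
  WB@(2,4): attacks (3,5) (3,3) (4,2) (5,1) (1,5) (1,3) (0,2) [ray(1,1) blocked at (3,5)]
Union (14 distinct): (0,2) (1,2) (1,3) (1,5) (2,0) (2,1) (2,3) (2,4) (3,2) (3,3) (3,5) (4,2) (5,1) (5,2)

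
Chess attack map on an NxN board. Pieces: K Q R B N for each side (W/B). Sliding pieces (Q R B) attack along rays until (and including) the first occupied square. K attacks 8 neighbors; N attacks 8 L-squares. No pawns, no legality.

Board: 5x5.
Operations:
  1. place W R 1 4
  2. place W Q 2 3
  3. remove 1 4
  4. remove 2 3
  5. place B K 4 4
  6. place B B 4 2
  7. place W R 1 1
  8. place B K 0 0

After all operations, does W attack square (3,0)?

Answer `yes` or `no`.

Op 1: place WR@(1,4)
Op 2: place WQ@(2,3)
Op 3: remove (1,4)
Op 4: remove (2,3)
Op 5: place BK@(4,4)
Op 6: place BB@(4,2)
Op 7: place WR@(1,1)
Op 8: place BK@(0,0)
Per-piece attacks for W:
  WR@(1,1): attacks (1,2) (1,3) (1,4) (1,0) (2,1) (3,1) (4,1) (0,1)
W attacks (3,0): no

Answer: no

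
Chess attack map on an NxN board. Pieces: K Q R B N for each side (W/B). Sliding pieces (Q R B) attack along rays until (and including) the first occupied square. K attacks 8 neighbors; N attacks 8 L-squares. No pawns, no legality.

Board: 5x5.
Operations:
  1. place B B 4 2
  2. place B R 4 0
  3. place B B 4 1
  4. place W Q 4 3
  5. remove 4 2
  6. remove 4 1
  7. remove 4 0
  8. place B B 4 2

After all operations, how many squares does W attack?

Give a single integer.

Op 1: place BB@(4,2)
Op 2: place BR@(4,0)
Op 3: place BB@(4,1)
Op 4: place WQ@(4,3)
Op 5: remove (4,2)
Op 6: remove (4,1)
Op 7: remove (4,0)
Op 8: place BB@(4,2)
Per-piece attacks for W:
  WQ@(4,3): attacks (4,4) (4,2) (3,3) (2,3) (1,3) (0,3) (3,4) (3,2) (2,1) (1,0) [ray(0,-1) blocked at (4,2)]
Union (10 distinct): (0,3) (1,0) (1,3) (2,1) (2,3) (3,2) (3,3) (3,4) (4,2) (4,4)

Answer: 10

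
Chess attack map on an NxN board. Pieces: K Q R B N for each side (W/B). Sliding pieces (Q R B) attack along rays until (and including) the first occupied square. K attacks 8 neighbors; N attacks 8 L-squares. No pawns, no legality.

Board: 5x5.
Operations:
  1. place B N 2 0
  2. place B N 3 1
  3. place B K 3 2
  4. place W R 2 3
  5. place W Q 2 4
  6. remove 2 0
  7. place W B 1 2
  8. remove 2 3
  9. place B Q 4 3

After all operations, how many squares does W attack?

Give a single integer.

Op 1: place BN@(2,0)
Op 2: place BN@(3,1)
Op 3: place BK@(3,2)
Op 4: place WR@(2,3)
Op 5: place WQ@(2,4)
Op 6: remove (2,0)
Op 7: place WB@(1,2)
Op 8: remove (2,3)
Op 9: place BQ@(4,3)
Per-piece attacks for W:
  WB@(1,2): attacks (2,3) (3,4) (2,1) (3,0) (0,3) (0,1)
  WQ@(2,4): attacks (2,3) (2,2) (2,1) (2,0) (3,4) (4,4) (1,4) (0,4) (3,3) (4,2) (1,3) (0,2)
Union (15 distinct): (0,1) (0,2) (0,3) (0,4) (1,3) (1,4) (2,0) (2,1) (2,2) (2,3) (3,0) (3,3) (3,4) (4,2) (4,4)

Answer: 15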